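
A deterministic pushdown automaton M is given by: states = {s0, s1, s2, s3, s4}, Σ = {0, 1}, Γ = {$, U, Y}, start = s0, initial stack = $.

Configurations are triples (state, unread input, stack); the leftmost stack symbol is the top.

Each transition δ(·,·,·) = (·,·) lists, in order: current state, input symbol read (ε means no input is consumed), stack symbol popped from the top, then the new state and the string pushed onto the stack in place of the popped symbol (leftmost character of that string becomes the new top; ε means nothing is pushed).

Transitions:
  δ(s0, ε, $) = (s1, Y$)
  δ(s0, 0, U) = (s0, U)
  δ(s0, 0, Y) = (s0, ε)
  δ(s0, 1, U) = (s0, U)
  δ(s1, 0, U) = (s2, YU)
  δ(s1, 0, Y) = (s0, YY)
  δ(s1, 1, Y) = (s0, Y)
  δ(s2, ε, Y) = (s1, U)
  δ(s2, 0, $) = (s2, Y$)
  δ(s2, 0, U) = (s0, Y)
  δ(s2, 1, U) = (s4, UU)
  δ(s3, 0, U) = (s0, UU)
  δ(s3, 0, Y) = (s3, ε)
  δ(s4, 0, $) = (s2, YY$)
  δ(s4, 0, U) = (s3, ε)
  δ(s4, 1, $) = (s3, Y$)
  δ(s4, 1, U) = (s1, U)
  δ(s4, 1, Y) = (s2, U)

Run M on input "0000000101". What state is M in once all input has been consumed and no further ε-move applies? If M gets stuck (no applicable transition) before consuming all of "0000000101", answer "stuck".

stuck

(s0, 0000000101, $)
  ε-move, top $: go to s1, push Y$ → (s1, 0000000101, Y$)
  read 0, top Y: go to s0, push YY → (s0, 000000101, YY$)
  read 0, top Y: go to s0, push ε → (s0, 00000101, Y$)
  read 0, top Y: go to s0, push ε → (s0, 0000101, $)
  ε-move, top $: go to s1, push Y$ → (s1, 0000101, Y$)
  read 0, top Y: go to s0, push YY → (s0, 000101, YY$)
  read 0, top Y: go to s0, push ε → (s0, 00101, Y$)
  read 0, top Y: go to s0, push ε → (s0, 0101, $)
  ε-move, top $: go to s1, push Y$ → (s1, 0101, Y$)
  read 0, top Y: go to s0, push YY → (s0, 101, YY$)
No transition for (s0, 1, top Y); M blocks with input 101 remaining.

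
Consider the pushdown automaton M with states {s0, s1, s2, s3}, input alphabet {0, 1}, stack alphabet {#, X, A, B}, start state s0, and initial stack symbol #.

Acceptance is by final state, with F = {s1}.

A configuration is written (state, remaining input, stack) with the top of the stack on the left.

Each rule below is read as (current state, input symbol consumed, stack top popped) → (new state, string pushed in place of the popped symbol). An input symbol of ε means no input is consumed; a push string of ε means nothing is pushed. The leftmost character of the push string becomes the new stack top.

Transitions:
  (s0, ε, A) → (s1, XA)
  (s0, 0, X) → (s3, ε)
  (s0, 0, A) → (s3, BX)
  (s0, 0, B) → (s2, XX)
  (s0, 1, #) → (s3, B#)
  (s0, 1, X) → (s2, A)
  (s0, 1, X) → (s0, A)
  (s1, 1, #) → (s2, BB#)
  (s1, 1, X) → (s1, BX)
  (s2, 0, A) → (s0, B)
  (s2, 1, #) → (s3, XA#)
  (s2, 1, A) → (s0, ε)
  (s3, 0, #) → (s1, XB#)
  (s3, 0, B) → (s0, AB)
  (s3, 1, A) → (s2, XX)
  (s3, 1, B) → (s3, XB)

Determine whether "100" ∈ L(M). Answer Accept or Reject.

No computation consumes all input and reaches a final state.

Reject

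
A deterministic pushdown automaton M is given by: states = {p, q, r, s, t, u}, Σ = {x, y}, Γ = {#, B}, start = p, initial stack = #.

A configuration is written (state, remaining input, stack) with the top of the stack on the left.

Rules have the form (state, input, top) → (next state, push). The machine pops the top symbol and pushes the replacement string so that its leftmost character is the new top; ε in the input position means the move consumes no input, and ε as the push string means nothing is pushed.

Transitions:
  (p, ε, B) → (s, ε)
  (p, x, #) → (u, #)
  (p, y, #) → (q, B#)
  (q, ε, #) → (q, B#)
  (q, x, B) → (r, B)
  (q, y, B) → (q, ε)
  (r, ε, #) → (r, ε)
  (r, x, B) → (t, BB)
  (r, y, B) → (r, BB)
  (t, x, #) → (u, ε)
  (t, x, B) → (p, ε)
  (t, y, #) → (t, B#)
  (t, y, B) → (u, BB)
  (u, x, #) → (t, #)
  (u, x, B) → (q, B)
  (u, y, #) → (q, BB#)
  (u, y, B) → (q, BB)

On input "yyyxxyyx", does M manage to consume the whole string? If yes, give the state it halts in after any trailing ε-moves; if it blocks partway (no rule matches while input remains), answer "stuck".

(p, yyyxxyyx, #)
  read y, top #: go to q, push B# → (q, yyxxyyx, B#)
  read y, top B: go to q, push ε → (q, yxxyyx, #)
  ε-move, top #: go to q, push B# → (q, yxxyyx, B#)
  read y, top B: go to q, push ε → (q, xxyyx, #)
  ε-move, top #: go to q, push B# → (q, xxyyx, B#)
  read x, top B: go to r, push B → (r, xyyx, B#)
  read x, top B: go to t, push BB → (t, yyx, BB#)
  read y, top B: go to u, push BB → (u, yx, BBB#)
  read y, top B: go to q, push BB → (q, x, BBBB#)
  read x, top B: go to r, push B → (r, ε, BBBB#)
All input consumed; M is in state r.

r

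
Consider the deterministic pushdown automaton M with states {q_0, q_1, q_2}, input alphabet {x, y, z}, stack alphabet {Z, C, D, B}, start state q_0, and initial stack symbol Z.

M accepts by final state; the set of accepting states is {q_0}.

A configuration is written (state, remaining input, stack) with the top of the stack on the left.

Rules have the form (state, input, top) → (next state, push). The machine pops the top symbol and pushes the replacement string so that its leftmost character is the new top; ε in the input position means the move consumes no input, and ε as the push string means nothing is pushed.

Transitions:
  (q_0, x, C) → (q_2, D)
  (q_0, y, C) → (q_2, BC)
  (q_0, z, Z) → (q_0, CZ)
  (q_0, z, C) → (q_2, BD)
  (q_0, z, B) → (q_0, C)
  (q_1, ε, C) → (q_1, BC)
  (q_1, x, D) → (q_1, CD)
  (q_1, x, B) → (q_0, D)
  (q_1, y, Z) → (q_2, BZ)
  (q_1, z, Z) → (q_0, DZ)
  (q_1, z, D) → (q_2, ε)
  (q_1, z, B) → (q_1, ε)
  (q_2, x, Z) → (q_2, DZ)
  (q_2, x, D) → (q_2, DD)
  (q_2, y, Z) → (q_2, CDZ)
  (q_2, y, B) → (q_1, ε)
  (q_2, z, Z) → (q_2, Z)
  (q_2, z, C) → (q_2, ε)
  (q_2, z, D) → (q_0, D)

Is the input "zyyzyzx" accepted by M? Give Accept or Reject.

(q_0, zyyzyzx, Z)
  read z, top Z: go to q_0, push CZ → (q_0, yyzyzx, CZ)
  read y, top C: go to q_2, push BC → (q_2, yzyzx, BCZ)
  read y, top B: go to q_1, push ε → (q_1, zyzx, CZ)
  ε-move, top C: go to q_1, push BC → (q_1, zyzx, BCZ)
  read z, top B: go to q_1, push ε → (q_1, yzx, CZ)
  ε-move, top C: go to q_1, push BC → (q_1, yzx, BCZ)
No transition applies at (q_1, yzx, BCZ); input not fully consumed.

Reject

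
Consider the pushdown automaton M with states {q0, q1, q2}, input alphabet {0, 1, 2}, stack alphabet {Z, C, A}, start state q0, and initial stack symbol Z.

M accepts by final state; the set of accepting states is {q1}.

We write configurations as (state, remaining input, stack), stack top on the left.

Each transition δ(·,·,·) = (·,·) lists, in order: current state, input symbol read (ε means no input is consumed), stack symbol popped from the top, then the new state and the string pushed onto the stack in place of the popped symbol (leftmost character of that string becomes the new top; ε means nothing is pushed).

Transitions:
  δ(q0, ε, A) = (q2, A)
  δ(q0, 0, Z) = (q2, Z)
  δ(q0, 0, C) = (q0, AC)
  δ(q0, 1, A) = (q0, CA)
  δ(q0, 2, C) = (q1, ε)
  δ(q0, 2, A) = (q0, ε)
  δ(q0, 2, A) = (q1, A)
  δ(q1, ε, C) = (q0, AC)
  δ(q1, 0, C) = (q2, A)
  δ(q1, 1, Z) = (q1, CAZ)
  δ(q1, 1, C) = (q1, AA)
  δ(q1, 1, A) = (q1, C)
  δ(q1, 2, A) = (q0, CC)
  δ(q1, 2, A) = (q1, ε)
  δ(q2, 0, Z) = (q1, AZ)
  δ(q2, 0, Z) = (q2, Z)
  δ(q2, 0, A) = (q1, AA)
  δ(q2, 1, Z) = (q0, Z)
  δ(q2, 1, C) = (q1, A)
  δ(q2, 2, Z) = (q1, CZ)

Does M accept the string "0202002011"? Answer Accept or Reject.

No computation consumes all input and reaches a final state.

Reject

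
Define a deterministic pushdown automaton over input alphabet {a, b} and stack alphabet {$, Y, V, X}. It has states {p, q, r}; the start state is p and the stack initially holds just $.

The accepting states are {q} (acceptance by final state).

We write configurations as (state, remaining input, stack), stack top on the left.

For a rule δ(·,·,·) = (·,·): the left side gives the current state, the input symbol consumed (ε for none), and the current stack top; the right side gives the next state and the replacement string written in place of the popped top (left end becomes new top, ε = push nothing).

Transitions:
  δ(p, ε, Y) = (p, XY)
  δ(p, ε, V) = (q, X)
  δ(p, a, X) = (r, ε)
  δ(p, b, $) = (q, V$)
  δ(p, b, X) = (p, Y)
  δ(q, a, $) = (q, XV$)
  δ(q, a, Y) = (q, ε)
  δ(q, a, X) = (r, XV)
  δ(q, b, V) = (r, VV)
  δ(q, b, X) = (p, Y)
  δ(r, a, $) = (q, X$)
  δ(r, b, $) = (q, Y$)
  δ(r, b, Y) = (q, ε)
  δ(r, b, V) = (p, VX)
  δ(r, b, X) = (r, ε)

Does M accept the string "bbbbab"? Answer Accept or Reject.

Accept

(p, bbbbab, $)
  read b, top $: go to q, push V$ → (q, bbbab, V$)
  read b, top V: go to r, push VV → (r, bbab, VV$)
  read b, top V: go to p, push VX → (p, bab, VXV$)
  ε-move, top V: go to q, push X → (q, bab, XXV$)
  read b, top X: go to p, push Y → (p, ab, YXV$)
  ε-move, top Y: go to p, push XY → (p, ab, XYXV$)
  read a, top X: go to r, push ε → (r, b, YXV$)
  read b, top Y: go to q, push ε → (q, ε, XV$)
All input consumed; state q ∈ F.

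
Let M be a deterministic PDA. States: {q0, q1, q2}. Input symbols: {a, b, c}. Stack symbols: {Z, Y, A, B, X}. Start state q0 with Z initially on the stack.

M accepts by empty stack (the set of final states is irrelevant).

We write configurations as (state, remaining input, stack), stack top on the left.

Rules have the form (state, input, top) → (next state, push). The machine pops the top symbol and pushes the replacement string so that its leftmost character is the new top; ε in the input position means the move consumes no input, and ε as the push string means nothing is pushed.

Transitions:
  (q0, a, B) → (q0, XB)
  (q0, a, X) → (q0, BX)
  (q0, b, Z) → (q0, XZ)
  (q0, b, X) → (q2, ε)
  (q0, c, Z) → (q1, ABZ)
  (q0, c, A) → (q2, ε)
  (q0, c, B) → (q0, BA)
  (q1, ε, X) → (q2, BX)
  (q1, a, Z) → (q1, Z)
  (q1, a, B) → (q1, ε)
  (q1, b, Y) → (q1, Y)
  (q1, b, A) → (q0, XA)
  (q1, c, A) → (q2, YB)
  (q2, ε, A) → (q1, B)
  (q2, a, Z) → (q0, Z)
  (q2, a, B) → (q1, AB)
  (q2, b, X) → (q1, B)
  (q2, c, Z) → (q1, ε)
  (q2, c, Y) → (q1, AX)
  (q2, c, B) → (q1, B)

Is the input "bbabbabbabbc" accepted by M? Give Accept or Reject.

(q0, bbabbabbabbc, Z) ⊢ (q0, babbabbabbc, XZ) ⊢ (q2, abbabbabbc, Z) ⊢ (q0, bbabbabbc, Z) ⊢ (q0, babbabbc, XZ) ⊢ (q2, abbabbc, Z) ⊢ (q0, bbabbc, Z) ⊢ (q0, babbc, XZ) ⊢ (q2, abbc, Z) ⊢ (q0, bbc, Z) ⊢ (q0, bc, XZ) ⊢ (q2, c, Z) ⊢ (q1, ε, ε)
All input consumed and the stack is empty.

Accept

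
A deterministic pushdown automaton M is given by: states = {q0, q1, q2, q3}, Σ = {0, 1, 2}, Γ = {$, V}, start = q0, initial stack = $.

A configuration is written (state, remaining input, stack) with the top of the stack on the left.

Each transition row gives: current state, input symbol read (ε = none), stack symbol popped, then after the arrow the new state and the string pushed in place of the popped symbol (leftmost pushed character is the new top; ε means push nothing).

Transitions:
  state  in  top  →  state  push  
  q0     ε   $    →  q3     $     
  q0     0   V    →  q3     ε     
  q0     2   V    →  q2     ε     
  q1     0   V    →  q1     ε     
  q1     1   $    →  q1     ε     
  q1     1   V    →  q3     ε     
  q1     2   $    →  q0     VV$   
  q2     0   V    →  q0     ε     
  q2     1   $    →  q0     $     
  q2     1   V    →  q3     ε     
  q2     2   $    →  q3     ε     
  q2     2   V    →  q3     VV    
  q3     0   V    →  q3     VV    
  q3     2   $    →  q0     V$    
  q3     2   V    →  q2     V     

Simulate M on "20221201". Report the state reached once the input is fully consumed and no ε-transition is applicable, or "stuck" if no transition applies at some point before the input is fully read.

stuck

(q0, 20221201, $) ⊢ (q3, 20221201, $) ⊢ (q0, 0221201, V$) ⊢ (q3, 221201, $) ⊢ (q0, 21201, V$) ⊢ (q2, 1201, $) ⊢ (q0, 201, $) ⊢ (q3, 201, $) ⊢ (q0, 01, V$) ⊢ (q3, 1, $)
No transition for (q3, 1, top $); M blocks with input 1 remaining.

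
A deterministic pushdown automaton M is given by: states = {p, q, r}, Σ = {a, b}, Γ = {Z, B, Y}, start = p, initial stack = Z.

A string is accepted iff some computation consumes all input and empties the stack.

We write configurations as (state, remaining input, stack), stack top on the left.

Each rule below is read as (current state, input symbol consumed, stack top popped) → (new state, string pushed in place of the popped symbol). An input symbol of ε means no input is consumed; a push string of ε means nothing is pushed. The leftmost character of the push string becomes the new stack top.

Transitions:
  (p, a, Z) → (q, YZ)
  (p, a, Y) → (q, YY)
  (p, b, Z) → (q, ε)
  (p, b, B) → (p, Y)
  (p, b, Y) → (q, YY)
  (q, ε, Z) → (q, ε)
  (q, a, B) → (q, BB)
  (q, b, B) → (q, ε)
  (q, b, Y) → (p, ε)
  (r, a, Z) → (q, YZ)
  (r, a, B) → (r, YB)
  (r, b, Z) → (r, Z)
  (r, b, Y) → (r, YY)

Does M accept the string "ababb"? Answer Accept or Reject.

(p, ababb, Z)
  read a, top Z: go to q, push YZ → (q, babb, YZ)
  read b, top Y: go to p, push ε → (p, abb, Z)
  read a, top Z: go to q, push YZ → (q, bb, YZ)
  read b, top Y: go to p, push ε → (p, b, Z)
  read b, top Z: go to q, push ε → (q, ε, ε)
All input consumed and the stack is empty.

Accept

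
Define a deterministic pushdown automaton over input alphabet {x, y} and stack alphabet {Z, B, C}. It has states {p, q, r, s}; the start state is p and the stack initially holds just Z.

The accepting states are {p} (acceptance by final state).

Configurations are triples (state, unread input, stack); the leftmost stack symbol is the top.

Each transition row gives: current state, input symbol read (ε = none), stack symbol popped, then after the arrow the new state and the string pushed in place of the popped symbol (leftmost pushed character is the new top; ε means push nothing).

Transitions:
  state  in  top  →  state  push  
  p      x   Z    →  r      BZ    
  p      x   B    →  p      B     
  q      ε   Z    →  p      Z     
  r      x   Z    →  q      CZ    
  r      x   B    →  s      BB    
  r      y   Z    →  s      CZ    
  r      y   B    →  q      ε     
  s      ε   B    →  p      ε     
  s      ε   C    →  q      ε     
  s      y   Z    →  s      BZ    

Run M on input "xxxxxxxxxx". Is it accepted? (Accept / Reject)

Accept

(p, xxxxxxxxxx, Z) ⊢ (r, xxxxxxxxx, BZ) ⊢ (s, xxxxxxxx, BBZ) ⊢ (p, xxxxxxxx, BZ) ⊢ (p, xxxxxxx, BZ) ⊢ (p, xxxxxx, BZ) ⊢ (p, xxxxx, BZ) ⊢ (p, xxxx, BZ) ⊢ (p, xxx, BZ) ⊢ (p, xx, BZ) ⊢ (p, x, BZ) ⊢ (p, ε, BZ)
All input consumed; state p ∈ F.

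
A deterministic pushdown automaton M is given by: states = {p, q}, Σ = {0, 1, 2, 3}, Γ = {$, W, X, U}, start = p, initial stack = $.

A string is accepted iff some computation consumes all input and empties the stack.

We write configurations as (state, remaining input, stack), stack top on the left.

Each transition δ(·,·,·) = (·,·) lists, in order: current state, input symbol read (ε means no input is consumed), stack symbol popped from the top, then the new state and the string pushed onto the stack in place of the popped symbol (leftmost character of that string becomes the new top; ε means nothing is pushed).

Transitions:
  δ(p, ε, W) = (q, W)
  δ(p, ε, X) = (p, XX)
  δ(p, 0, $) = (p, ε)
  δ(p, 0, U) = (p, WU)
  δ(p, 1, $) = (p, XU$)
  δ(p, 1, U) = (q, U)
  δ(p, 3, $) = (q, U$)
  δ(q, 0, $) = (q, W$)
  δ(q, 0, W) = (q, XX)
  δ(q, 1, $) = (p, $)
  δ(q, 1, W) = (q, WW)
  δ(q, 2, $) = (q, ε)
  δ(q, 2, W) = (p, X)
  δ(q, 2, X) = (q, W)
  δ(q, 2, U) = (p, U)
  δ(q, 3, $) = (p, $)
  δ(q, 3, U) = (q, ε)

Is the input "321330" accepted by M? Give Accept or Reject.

(p, 321330, $)
  read 3, top $: go to q, push U$ → (q, 21330, U$)
  read 2, top U: go to p, push U → (p, 1330, U$)
  read 1, top U: go to q, push U → (q, 330, U$)
  read 3, top U: go to q, push ε → (q, 30, $)
  read 3, top $: go to p, push $ → (p, 0, $)
  read 0, top $: go to p, push ε → (p, ε, ε)
All input consumed and the stack is empty.

Accept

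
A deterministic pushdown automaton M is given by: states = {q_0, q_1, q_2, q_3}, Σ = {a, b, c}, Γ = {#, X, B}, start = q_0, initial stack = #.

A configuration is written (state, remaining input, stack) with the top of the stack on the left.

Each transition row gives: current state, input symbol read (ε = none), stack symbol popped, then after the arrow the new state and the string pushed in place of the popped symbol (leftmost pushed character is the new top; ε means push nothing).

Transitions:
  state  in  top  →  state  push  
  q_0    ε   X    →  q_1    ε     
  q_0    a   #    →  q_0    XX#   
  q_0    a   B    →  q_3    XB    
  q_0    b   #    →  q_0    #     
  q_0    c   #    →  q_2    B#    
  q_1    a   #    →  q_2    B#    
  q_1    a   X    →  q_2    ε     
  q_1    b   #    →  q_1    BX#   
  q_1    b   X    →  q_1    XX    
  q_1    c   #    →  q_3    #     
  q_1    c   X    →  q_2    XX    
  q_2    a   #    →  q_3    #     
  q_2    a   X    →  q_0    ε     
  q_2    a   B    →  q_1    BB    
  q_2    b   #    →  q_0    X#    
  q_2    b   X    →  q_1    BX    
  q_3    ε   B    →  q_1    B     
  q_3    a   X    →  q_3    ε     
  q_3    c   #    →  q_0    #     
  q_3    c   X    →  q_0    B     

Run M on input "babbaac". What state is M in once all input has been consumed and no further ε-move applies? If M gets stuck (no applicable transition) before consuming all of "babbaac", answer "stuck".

(q_0, babbaac, #) ⊢ (q_0, abbaac, #) ⊢ (q_0, bbaac, XX#) ⊢ (q_1, bbaac, X#) ⊢ (q_1, baac, XX#) ⊢ (q_1, aac, XXX#) ⊢ (q_2, ac, XX#) ⊢ (q_0, c, X#) ⊢ (q_1, c, #) ⊢ (q_3, ε, #)
All input consumed; M is in state q_3.

q_3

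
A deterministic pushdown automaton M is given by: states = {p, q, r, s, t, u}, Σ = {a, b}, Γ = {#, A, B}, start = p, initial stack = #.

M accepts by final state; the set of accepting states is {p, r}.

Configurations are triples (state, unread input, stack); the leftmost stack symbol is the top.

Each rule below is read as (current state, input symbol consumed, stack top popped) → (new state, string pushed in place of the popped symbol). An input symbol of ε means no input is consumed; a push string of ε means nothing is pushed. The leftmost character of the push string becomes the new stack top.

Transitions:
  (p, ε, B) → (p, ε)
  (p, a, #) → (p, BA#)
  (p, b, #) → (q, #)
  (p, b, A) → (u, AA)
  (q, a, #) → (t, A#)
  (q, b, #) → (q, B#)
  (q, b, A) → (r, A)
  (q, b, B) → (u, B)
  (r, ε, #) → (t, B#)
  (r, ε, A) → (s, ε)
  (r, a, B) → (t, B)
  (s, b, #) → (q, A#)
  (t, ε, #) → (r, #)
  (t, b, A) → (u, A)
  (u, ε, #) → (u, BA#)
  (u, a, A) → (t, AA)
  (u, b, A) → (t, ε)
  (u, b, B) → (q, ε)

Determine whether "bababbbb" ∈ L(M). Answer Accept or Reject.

(p, bababbbb, #) ⊢ (q, ababbbb, #) ⊢ (t, babbbb, A#) ⊢ (u, abbbb, A#) ⊢ (t, bbbb, AA#) ⊢ (u, bbb, AA#) ⊢ (t, bb, A#) ⊢ (u, b, A#) ⊢ (t, ε, #) ⊢ (r, ε, #)
All input consumed; state r ∈ F.

Accept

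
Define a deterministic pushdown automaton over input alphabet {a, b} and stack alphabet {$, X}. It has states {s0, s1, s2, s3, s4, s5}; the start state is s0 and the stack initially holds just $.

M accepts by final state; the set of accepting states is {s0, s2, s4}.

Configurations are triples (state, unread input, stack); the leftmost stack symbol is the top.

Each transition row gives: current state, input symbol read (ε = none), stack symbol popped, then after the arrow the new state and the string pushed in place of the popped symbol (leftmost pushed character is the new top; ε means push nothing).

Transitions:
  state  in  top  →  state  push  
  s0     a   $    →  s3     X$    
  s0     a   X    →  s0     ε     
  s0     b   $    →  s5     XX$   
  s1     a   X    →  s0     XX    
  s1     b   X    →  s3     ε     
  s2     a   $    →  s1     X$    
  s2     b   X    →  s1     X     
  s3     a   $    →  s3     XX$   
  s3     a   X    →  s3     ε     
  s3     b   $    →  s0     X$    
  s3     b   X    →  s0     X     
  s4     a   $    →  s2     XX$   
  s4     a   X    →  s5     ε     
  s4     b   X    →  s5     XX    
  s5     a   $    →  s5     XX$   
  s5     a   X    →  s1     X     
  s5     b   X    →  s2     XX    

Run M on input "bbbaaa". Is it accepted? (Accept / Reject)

Accept

(s0, bbbaaa, $) ⊢ (s5, bbaaa, XX$) ⊢ (s2, baaa, XXX$) ⊢ (s1, aaa, XXX$) ⊢ (s0, aa, XXXX$) ⊢ (s0, a, XXX$) ⊢ (s0, ε, XX$)
All input consumed; state s0 ∈ F.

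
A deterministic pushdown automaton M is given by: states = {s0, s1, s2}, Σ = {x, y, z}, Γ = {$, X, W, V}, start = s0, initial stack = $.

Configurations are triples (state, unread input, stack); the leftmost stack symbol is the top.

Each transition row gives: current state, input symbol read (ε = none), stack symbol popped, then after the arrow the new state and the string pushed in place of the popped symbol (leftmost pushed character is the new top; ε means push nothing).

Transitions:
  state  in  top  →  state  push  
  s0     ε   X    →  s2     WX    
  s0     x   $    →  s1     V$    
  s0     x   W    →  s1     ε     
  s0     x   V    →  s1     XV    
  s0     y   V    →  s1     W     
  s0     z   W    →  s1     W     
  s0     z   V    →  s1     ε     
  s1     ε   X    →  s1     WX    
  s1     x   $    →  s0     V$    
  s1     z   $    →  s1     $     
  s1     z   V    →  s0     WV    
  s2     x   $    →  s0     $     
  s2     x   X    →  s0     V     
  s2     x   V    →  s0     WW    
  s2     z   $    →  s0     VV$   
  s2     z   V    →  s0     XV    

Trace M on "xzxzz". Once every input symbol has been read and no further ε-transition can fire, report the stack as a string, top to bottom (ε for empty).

WV$

(s0, xzxzz, $)
  read x, top $: go to s1, push V$ → (s1, zxzz, V$)
  read z, top V: go to s0, push WV → (s0, xzz, WV$)
  read x, top W: go to s1, push ε → (s1, zz, V$)
  read z, top V: go to s0, push WV → (s0, z, WV$)
  read z, top W: go to s1, push W → (s1, ε, WV$)
All input consumed in state s1 with stack WV$.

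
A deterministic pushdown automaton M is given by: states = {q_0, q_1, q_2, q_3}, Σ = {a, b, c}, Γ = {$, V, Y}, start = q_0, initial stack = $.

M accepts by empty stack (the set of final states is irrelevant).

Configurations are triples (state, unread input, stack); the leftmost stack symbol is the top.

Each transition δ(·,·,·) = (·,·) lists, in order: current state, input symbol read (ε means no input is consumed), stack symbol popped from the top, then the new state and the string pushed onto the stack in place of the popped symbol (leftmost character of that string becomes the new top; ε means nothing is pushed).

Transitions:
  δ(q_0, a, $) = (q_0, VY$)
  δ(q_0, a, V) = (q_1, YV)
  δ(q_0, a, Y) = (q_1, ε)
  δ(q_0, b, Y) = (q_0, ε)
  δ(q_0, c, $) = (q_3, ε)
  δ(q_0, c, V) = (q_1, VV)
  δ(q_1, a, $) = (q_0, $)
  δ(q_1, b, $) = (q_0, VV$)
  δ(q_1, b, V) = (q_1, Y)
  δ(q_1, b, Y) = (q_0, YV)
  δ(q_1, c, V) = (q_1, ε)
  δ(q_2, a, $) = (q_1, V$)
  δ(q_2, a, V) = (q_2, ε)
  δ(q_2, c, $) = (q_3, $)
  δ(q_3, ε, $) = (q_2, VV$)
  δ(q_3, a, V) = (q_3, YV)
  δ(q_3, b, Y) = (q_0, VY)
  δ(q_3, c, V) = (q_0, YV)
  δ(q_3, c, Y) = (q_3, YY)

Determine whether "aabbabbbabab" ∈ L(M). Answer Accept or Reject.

Reject

(q_0, aabbabbbabab, $)
  read a, top $: go to q_0, push VY$ → (q_0, abbabbbabab, VY$)
  read a, top V: go to q_1, push YV → (q_1, bbabbbabab, YVY$)
  read b, top Y: go to q_0, push YV → (q_0, babbbabab, YVVY$)
  read b, top Y: go to q_0, push ε → (q_0, abbbabab, VVY$)
  read a, top V: go to q_1, push YV → (q_1, bbbabab, YVVY$)
  read b, top Y: go to q_0, push YV → (q_0, bbabab, YVVVY$)
  read b, top Y: go to q_0, push ε → (q_0, babab, VVVY$)
No transition applies at (q_0, babab, VVVY$); input not fully consumed.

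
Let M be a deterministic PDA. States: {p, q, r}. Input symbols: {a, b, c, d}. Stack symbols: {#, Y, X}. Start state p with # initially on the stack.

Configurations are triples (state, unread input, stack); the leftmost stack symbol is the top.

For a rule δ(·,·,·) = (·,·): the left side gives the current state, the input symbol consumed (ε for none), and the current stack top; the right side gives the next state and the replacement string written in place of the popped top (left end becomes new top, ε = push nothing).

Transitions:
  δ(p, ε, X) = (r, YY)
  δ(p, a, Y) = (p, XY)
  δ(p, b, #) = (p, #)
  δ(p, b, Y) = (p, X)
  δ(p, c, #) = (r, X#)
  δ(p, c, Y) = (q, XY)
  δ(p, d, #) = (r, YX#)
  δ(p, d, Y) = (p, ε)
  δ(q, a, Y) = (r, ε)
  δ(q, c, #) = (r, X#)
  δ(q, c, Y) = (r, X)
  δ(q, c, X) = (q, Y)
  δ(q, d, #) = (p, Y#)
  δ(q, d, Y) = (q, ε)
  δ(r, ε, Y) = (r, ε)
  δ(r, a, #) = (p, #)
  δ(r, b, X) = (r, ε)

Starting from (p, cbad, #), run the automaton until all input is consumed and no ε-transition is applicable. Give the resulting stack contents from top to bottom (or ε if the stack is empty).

(p, cbad, #)
  read c, top #: go to r, push X# → (r, bad, X#)
  read b, top X: go to r, push ε → (r, ad, #)
  read a, top #: go to p, push # → (p, d, #)
  read d, top #: go to r, push YX# → (r, ε, YX#)
  ε-move, top Y: go to r, push ε → (r, ε, X#)
All input consumed in state r with stack X#.

X#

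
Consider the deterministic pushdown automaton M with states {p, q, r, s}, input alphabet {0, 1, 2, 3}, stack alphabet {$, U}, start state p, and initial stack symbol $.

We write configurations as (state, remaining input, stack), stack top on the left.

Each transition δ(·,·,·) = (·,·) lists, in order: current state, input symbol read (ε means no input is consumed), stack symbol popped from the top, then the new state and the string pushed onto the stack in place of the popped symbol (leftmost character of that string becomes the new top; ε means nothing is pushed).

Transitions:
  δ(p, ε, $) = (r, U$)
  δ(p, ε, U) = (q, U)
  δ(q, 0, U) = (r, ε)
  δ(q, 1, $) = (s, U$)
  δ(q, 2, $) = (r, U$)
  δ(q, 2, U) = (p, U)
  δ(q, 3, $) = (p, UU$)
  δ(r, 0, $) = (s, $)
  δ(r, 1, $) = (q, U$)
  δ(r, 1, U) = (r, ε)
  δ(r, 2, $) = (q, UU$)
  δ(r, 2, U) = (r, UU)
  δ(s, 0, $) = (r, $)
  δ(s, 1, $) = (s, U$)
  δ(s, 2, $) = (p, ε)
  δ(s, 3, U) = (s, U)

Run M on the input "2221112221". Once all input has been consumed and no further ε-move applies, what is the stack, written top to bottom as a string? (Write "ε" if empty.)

UUU$

(p, 2221112221, $) ⊢ (r, 2221112221, U$) ⊢ (r, 221112221, UU$) ⊢ (r, 21112221, UUU$) ⊢ (r, 1112221, UUUU$) ⊢ (r, 112221, UUU$) ⊢ (r, 12221, UU$) ⊢ (r, 2221, U$) ⊢ (r, 221, UU$) ⊢ (r, 21, UUU$) ⊢ (r, 1, UUUU$) ⊢ (r, ε, UUU$)
All input consumed in state r with stack UUU$.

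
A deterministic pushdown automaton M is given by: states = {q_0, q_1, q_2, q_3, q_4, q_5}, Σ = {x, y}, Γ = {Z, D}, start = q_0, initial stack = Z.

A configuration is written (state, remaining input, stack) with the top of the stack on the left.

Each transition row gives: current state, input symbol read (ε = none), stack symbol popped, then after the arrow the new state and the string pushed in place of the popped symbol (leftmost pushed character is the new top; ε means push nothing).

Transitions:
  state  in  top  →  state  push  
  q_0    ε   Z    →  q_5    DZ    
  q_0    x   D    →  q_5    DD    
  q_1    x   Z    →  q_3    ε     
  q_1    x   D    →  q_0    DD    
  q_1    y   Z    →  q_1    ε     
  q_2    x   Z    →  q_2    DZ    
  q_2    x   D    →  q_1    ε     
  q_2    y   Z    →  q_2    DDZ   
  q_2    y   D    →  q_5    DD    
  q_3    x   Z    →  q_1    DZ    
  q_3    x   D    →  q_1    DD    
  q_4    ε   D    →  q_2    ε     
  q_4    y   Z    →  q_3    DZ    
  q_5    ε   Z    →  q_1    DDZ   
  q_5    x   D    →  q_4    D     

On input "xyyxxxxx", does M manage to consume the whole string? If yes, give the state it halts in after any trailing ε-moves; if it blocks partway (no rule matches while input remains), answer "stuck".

q_2

(q_0, xyyxxxxx, Z) ⊢ (q_5, xyyxxxxx, DZ) ⊢ (q_4, yyxxxxx, DZ) ⊢ (q_2, yyxxxxx, Z) ⊢ (q_2, yxxxxx, DDZ) ⊢ (q_5, xxxxx, DDDZ) ⊢ (q_4, xxxx, DDDZ) ⊢ (q_2, xxxx, DDZ) ⊢ (q_1, xxx, DZ) ⊢ (q_0, xx, DDZ) ⊢ (q_5, x, DDDZ) ⊢ (q_4, ε, DDDZ) ⊢ (q_2, ε, DDZ)
All input consumed; M is in state q_2.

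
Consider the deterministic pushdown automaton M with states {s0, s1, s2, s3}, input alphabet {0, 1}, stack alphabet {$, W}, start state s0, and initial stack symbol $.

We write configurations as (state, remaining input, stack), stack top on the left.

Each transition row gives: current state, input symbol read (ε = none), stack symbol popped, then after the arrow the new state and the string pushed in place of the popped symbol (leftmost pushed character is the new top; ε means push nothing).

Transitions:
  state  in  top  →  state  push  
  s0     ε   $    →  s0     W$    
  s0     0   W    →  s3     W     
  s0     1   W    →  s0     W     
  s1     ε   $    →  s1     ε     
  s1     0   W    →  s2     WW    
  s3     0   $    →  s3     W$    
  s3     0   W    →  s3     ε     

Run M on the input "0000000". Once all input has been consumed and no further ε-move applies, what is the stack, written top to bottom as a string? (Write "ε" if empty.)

W$

(s0, 0000000, $)
  ε-move, top $: go to s0, push W$ → (s0, 0000000, W$)
  read 0, top W: go to s3, push W → (s3, 000000, W$)
  read 0, top W: go to s3, push ε → (s3, 00000, $)
  read 0, top $: go to s3, push W$ → (s3, 0000, W$)
  read 0, top W: go to s3, push ε → (s3, 000, $)
  read 0, top $: go to s3, push W$ → (s3, 00, W$)
  read 0, top W: go to s3, push ε → (s3, 0, $)
  read 0, top $: go to s3, push W$ → (s3, ε, W$)
All input consumed in state s3 with stack W$.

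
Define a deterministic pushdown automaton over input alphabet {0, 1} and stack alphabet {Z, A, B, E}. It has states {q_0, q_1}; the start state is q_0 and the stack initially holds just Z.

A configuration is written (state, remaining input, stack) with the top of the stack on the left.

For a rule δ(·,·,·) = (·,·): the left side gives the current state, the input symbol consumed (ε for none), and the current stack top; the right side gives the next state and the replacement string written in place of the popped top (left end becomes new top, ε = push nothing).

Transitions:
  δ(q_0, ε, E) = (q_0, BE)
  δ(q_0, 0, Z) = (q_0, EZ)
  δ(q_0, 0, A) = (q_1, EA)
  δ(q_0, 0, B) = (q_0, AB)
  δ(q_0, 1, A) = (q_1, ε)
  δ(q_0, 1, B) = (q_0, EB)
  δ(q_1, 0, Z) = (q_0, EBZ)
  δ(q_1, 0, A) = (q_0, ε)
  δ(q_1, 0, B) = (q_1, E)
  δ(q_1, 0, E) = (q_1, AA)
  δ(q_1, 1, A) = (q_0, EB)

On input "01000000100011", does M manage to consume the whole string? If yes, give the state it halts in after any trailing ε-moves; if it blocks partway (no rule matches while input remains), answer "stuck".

(q_0, 01000000100011, Z)
  read 0, top Z: go to q_0, push EZ → (q_0, 1000000100011, EZ)
  ε-move, top E: go to q_0, push BE → (q_0, 1000000100011, BEZ)
  read 1, top B: go to q_0, push EB → (q_0, 000000100011, EBEZ)
  ε-move, top E: go to q_0, push BE → (q_0, 000000100011, BEBEZ)
  read 0, top B: go to q_0, push AB → (q_0, 00000100011, ABEBEZ)
  read 0, top A: go to q_1, push EA → (q_1, 0000100011, EABEBEZ)
  read 0, top E: go to q_1, push AA → (q_1, 000100011, AAABEBEZ)
  read 0, top A: go to q_0, push ε → (q_0, 00100011, AABEBEZ)
  read 0, top A: go to q_1, push EA → (q_1, 0100011, EAABEBEZ)
  read 0, top E: go to q_1, push AA → (q_1, 100011, AAAABEBEZ)
  read 1, top A: go to q_0, push EB → (q_0, 00011, EBAAABEBEZ)
  ε-move, top E: go to q_0, push BE → (q_0, 00011, BEBAAABEBEZ)
  read 0, top B: go to q_0, push AB → (q_0, 0011, ABEBAAABEBEZ)
  read 0, top A: go to q_1, push EA → (q_1, 011, EABEBAAABEBEZ)
  read 0, top E: go to q_1, push AA → (q_1, 11, AAABEBAAABEBEZ)
  read 1, top A: go to q_0, push EB → (q_0, 1, EBAABEBAAABEBEZ)
  ε-move, top E: go to q_0, push BE → (q_0, 1, BEBAABEBAAABEBEZ)
  read 1, top B: go to q_0, push EB → (q_0, ε, EBEBAABEBAAABEBEZ)
  ε-move, top E: go to q_0, push BE → (q_0, ε, BEBEBAABEBAAABEBEZ)
All input consumed; M is in state q_0.

q_0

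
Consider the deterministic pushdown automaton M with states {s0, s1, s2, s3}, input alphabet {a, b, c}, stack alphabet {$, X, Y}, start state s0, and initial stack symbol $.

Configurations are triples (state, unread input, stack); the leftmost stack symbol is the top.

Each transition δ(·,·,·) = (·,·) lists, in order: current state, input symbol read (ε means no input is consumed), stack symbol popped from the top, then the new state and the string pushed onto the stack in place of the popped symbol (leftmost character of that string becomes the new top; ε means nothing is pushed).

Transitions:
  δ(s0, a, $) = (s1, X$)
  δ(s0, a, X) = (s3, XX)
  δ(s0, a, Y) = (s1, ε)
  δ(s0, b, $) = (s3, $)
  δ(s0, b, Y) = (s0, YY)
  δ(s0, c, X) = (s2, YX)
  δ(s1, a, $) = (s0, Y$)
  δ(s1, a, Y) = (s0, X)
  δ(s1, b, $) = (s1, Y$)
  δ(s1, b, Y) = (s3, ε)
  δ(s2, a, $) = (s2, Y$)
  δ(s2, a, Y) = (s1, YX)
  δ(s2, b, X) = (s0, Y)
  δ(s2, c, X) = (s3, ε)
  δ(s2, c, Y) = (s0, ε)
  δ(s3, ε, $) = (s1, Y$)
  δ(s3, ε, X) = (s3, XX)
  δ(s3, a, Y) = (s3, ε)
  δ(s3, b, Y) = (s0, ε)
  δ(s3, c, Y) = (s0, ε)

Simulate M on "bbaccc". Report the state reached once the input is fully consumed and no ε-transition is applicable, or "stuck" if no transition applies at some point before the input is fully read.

s2

(s0, bbaccc, $) ⊢ (s3, baccc, $) ⊢ (s1, baccc, Y$) ⊢ (s3, accc, $) ⊢ (s1, accc, Y$) ⊢ (s0, ccc, X$) ⊢ (s2, cc, YX$) ⊢ (s0, c, X$) ⊢ (s2, ε, YX$)
All input consumed; M is in state s2.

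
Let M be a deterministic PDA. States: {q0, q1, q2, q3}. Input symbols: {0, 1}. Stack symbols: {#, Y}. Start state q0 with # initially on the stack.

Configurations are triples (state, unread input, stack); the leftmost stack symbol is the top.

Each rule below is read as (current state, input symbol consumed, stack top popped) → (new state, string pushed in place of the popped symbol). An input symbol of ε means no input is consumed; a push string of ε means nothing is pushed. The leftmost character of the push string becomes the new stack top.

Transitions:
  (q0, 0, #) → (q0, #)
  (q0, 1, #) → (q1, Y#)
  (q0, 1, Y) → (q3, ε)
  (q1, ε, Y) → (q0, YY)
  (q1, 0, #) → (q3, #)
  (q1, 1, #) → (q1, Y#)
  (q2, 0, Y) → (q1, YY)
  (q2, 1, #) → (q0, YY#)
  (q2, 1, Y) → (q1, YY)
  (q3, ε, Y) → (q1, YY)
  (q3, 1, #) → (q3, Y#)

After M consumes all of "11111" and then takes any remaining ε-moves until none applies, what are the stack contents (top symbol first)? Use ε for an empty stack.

YYYYYY#

(q0, 11111, #)
  read 1, top #: go to q1, push Y# → (q1, 1111, Y#)
  ε-move, top Y: go to q0, push YY → (q0, 1111, YY#)
  read 1, top Y: go to q3, push ε → (q3, 111, Y#)
  ε-move, top Y: go to q1, push YY → (q1, 111, YY#)
  ε-move, top Y: go to q0, push YY → (q0, 111, YYY#)
  read 1, top Y: go to q3, push ε → (q3, 11, YY#)
  ε-move, top Y: go to q1, push YY → (q1, 11, YYY#)
  ε-move, top Y: go to q0, push YY → (q0, 11, YYYY#)
  read 1, top Y: go to q3, push ε → (q3, 1, YYY#)
  ε-move, top Y: go to q1, push YY → (q1, 1, YYYY#)
  ε-move, top Y: go to q0, push YY → (q0, 1, YYYYY#)
  read 1, top Y: go to q3, push ε → (q3, ε, YYYY#)
  ε-move, top Y: go to q1, push YY → (q1, ε, YYYYY#)
  ε-move, top Y: go to q0, push YY → (q0, ε, YYYYYY#)
All input consumed in state q0 with stack YYYYYY#.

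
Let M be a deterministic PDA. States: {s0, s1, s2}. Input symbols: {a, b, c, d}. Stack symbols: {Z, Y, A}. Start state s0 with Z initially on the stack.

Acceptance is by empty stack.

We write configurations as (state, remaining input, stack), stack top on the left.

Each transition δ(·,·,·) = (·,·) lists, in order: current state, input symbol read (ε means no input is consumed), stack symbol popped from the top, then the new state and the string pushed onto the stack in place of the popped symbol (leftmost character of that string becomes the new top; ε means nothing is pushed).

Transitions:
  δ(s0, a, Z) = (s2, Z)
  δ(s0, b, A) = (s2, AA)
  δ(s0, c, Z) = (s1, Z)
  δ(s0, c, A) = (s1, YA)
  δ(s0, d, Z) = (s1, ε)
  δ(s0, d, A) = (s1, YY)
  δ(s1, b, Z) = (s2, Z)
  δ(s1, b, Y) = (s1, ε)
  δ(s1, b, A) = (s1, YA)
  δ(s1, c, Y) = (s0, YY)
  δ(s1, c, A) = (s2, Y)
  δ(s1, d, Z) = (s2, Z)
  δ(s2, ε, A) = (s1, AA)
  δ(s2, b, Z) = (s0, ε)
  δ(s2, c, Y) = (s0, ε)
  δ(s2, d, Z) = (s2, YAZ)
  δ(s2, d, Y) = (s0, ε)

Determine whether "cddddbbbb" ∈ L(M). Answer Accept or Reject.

(s0, cddddbbbb, Z)
  read c, top Z: go to s1, push Z → (s1, ddddbbbb, Z)
  read d, top Z: go to s2, push Z → (s2, dddbbbb, Z)
  read d, top Z: go to s2, push YAZ → (s2, ddbbbb, YAZ)
  read d, top Y: go to s0, push ε → (s0, dbbbb, AZ)
  read d, top A: go to s1, push YY → (s1, bbbb, YYZ)
  read b, top Y: go to s1, push ε → (s1, bbb, YZ)
  read b, top Y: go to s1, push ε → (s1, bb, Z)
  read b, top Z: go to s2, push Z → (s2, b, Z)
  read b, top Z: go to s0, push ε → (s0, ε, ε)
All input consumed and the stack is empty.

Accept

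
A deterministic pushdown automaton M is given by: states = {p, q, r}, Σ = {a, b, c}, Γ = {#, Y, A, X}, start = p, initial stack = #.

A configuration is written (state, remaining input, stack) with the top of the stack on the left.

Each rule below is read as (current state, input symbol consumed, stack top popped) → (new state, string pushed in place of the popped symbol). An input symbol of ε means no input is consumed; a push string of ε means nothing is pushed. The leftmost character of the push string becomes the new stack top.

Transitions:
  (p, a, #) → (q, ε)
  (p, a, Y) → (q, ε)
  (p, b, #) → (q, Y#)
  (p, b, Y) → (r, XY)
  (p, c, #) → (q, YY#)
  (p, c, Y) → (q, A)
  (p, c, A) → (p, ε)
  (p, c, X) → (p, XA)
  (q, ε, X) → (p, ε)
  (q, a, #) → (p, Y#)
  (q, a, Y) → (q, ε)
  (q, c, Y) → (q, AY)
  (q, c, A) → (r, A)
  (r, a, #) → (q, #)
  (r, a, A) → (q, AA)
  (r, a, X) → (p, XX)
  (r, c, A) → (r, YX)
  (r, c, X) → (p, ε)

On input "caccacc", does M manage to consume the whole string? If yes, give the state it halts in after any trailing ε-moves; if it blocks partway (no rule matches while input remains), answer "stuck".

(p, caccacc, #)
  read c, top #: go to q, push YY# → (q, accacc, YY#)
  read a, top Y: go to q, push ε → (q, ccacc, Y#)
  read c, top Y: go to q, push AY → (q, cacc, AY#)
  read c, top A: go to r, push A → (r, acc, AY#)
  read a, top A: go to q, push AA → (q, cc, AAY#)
  read c, top A: go to r, push A → (r, c, AAY#)
  read c, top A: go to r, push YX → (r, ε, YXAY#)
All input consumed; M is in state r.

r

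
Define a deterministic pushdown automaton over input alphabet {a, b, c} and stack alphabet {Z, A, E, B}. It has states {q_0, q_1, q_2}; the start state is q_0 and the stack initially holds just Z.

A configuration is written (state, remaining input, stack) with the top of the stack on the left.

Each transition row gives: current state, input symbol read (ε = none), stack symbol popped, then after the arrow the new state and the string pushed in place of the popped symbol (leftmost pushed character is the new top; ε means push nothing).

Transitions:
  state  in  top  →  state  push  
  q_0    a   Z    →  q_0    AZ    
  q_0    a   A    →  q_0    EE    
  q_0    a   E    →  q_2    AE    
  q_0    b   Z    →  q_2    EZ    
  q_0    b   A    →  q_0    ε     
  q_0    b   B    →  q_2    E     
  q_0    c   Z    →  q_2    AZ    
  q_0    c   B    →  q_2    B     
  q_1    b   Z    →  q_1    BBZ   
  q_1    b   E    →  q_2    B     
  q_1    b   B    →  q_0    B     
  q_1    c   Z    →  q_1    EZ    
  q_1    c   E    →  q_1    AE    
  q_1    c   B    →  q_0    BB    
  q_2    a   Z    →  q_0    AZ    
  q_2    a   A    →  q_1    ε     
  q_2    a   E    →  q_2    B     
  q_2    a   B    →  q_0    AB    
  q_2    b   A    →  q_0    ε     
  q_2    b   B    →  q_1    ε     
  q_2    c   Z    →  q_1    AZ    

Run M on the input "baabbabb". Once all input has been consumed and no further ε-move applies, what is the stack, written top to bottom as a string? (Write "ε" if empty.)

BBZ

(q_0, baabbabb, Z)
  read b, top Z: go to q_2, push EZ → (q_2, aabbabb, EZ)
  read a, top E: go to q_2, push B → (q_2, abbabb, BZ)
  read a, top B: go to q_0, push AB → (q_0, bbabb, ABZ)
  read b, top A: go to q_0, push ε → (q_0, babb, BZ)
  read b, top B: go to q_2, push E → (q_2, abb, EZ)
  read a, top E: go to q_2, push B → (q_2, bb, BZ)
  read b, top B: go to q_1, push ε → (q_1, b, Z)
  read b, top Z: go to q_1, push BBZ → (q_1, ε, BBZ)
All input consumed in state q_1 with stack BBZ.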